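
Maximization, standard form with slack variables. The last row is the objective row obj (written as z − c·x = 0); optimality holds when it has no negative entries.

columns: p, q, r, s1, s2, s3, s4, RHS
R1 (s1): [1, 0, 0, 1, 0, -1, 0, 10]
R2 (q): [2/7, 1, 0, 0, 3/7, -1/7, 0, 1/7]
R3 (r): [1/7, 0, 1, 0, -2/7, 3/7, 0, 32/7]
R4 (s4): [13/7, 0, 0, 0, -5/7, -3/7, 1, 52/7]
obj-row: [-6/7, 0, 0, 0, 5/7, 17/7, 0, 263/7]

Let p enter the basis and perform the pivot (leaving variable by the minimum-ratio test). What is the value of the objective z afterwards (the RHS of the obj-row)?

38

Ratio test on column p — row 1: 10/1 = 10; row 2: (1/7)/(2/7) = 1/2; row 3: (32/7)/(1/7) = 32; row 4: (52/7)/(13/7) = 4. Minimum is 1/2 at row 2 (q leaves); pivot element 2/7.
Pivot on row 2; the obj-row RHS becomes 263/7 − (-6/7)·(1/2) = 38.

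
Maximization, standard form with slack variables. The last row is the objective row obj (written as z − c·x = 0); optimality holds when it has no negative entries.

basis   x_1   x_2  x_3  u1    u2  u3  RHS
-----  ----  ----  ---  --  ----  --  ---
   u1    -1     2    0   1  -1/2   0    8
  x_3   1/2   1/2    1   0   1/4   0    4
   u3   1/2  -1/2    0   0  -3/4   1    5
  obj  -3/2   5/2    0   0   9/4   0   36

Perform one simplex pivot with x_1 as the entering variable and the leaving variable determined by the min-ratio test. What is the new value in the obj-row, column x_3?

3

Ratio test on column x_1 — row 1: entry -1 ≤ 0; row 2: 4/(1/2) = 8; row 3: 5/(1/2) = 10. Minimum is 8 at row 2 (x_3 leaves); pivot element 1/2.
Divide row 2 by 1/2; eliminate column x_1 from the other rows.
obj-row update in column x_3: 0 − (-3/2)·2 = 3.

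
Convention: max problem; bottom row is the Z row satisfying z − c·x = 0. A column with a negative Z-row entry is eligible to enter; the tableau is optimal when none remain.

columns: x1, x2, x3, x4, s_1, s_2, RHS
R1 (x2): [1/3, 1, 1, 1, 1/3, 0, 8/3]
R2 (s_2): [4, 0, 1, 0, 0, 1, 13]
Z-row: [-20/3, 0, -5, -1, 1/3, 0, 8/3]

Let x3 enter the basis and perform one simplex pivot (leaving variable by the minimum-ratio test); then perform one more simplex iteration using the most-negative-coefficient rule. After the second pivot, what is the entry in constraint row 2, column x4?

Ratio test on column x3 — row 1: (8/3)/1 = 8/3; row 2: 13/1 = 13. Minimum is 8/3 at row 1 (x2 leaves); pivot element 1.
Divide row 1 by 1; eliminate column x3 from the other rows.
Second iteration: most negative Z-row entry is -5 in column x1, so x1 enters.
Ratio test on column x1 — row 1: (8/3)/(1/3) = 8; row 2: (31/3)/(11/3) = 31/11. Minimum is 31/11 at row 2 (s_2 leaves); pivot element 11/3.
Divide row 2 by 11/3; eliminate column x1 from the other rows.
After both pivots, the entry at constraint row 2, column x4 is -3/11.

-3/11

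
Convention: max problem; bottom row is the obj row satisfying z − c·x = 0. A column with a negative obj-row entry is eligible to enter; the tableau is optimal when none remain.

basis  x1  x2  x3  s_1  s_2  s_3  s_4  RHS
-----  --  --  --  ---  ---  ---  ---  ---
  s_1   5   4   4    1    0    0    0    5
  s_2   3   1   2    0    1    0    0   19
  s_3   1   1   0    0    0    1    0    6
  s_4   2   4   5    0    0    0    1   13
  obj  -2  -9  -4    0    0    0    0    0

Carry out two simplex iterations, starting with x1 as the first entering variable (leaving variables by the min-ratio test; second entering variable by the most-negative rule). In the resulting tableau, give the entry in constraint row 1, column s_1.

Ratio test on column x1 — row 1: 5/5 = 1; row 2: 19/3 = 19/3; row 3: 6/1 = 6; row 4: 13/2 = 13/2. Minimum is 1 at row 1 (s_1 leaves); pivot element 5.
Divide row 1 by 5; eliminate column x1 from the other rows.
Second iteration: most negative obj-row entry is -37/5 in column x2, so x2 enters.
Ratio test on column x2 — row 1: 1/(4/5) = 5/4; row 2: entry -7/5 ≤ 0; row 3: 5/(1/5) = 25; row 4: 11/(12/5) = 55/12. Minimum is 5/4 at row 1 (x1 leaves); pivot element 4/5.
Divide row 1 by 4/5; eliminate column x2 from the other rows.
After both pivots, the entry at constraint row 1, column s_1 is 1/4.

1/4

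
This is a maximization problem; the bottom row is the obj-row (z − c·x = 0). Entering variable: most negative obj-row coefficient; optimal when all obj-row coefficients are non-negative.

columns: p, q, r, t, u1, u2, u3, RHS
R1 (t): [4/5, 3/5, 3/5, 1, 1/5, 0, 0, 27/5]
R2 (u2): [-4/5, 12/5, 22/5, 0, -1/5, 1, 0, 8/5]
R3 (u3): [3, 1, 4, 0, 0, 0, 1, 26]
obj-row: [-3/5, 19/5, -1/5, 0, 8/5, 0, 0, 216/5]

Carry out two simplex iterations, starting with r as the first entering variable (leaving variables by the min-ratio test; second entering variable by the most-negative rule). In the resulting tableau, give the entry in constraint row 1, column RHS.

Ratio test on column r — row 1: (27/5)/(3/5) = 9; row 2: (8/5)/(22/5) = 4/11; row 3: 26/4 = 13/2. Minimum is 4/11 at row 2 (u2 leaves); pivot element 22/5.
Divide row 2 by 22/5; eliminate column r from the other rows.
Second iteration: most negative obj-row entry is -7/11 in column p, so p enters.
Ratio test on column p — row 1: (57/11)/(10/11) = 57/10; row 2: entry -2/11 ≤ 0; row 3: (270/11)/(41/11) = 270/41. Minimum is 57/10 at row 1 (t leaves); pivot element 10/11.
Divide row 1 by 10/11; eliminate column p from the other rows.
After both pivots, the entry at constraint row 1, column RHS is 57/10.

57/10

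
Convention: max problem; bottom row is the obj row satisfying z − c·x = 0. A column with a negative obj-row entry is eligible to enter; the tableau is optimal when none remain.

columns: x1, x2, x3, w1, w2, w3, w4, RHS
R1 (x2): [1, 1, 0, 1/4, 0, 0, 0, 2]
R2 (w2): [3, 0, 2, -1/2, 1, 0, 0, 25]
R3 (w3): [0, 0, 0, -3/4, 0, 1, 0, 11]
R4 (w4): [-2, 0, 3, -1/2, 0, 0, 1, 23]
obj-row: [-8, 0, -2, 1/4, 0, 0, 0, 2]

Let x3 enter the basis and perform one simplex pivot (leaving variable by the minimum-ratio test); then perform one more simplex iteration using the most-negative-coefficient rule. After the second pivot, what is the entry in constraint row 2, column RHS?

1

Ratio test on column x3 — row 1: entry 0 ≤ 0; row 2: 25/2 = 25/2; row 3: entry 0 ≤ 0; row 4: 23/3 = 23/3. Minimum is 23/3 at row 4 (w4 leaves); pivot element 3.
Divide row 4 by 3; eliminate column x3 from the other rows.
Second iteration: most negative obj-row entry is -28/3 in column x1, so x1 enters.
Ratio test on column x1 — row 1: 2/1 = 2; row 2: (29/3)/(13/3) = 29/13; row 3: entry 0 ≤ 0; row 4: entry -2/3 ≤ 0. Minimum is 2 at row 1 (x2 leaves); pivot element 1.
Divide row 1 by 1; eliminate column x1 from the other rows.
After both pivots, the entry at constraint row 2, column RHS is 1.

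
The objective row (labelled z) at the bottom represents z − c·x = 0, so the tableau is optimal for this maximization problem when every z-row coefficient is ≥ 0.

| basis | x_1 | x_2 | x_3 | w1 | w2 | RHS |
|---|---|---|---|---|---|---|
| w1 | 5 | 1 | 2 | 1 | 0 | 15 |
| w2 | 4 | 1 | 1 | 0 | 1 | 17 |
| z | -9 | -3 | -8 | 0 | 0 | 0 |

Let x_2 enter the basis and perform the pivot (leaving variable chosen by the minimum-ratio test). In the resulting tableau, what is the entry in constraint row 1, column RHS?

15

Ratio test on column x_2 — row 1: 15/1 = 15; row 2: 17/1 = 17. Minimum is 15 at row 1 (w1 leaves); pivot element 1.
Divide row 1 by 1; eliminate column x_2 from the other rows.
In the new row 1, the RHS entry is the old entry divided by the pivot: 15/1 = 15.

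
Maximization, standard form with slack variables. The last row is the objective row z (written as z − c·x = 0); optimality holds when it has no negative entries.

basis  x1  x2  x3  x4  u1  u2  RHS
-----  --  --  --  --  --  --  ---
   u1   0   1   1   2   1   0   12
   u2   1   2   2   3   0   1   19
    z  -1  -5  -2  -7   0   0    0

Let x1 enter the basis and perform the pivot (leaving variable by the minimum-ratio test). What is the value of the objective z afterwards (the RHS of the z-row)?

Ratio test on column x1 — row 1: entry 0 ≤ 0; row 2: 19/1 = 19. Minimum is 19 at row 2 (u2 leaves); pivot element 1.
Pivot on row 2; the z-row RHS becomes 0 − (-1)·19 = 19.

19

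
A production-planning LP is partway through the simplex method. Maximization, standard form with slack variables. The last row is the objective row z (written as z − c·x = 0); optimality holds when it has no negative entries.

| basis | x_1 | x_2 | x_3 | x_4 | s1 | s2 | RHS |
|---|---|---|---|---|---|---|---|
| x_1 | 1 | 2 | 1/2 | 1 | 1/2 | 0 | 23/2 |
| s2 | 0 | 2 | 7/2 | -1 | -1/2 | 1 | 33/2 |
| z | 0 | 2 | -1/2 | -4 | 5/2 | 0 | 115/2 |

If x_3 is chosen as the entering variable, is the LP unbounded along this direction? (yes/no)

Column x_3 has positive entries in row(s) 1, 2, so the ratio test bounds it — not unbounded.

no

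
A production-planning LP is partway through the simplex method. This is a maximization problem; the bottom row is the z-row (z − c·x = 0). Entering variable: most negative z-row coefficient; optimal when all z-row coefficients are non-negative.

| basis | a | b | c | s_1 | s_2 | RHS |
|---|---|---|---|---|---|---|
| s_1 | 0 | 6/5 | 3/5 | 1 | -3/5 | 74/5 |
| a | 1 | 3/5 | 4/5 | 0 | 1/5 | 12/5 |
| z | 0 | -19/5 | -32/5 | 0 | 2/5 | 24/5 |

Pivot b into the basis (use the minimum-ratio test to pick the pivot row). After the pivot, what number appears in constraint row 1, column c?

-1

Ratio test on column b — row 1: (74/5)/(6/5) = 37/3; row 2: (12/5)/(3/5) = 4. Minimum is 4 at row 2 (a leaves); pivot element 3/5.
Divide row 2 by 3/5; eliminate column b from the other rows.
Row 1 update in column c: 3/5 − (6/5)·(4/3) = -1.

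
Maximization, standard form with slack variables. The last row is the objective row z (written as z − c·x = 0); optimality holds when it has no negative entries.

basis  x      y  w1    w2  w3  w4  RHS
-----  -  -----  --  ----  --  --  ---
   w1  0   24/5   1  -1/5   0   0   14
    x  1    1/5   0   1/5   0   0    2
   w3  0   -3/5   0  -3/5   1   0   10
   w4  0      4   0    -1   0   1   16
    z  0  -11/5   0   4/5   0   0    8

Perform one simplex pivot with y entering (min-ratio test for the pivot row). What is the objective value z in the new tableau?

173/12

Ratio test on column y — row 1: 14/(24/5) = 35/12; row 2: 2/(1/5) = 10; row 3: entry -3/5 ≤ 0; row 4: 16/4 = 4. Minimum is 35/12 at row 1 (w1 leaves); pivot element 24/5.
Pivot on row 1; the z-row RHS becomes 8 − (-11/5)·(35/12) = 173/12.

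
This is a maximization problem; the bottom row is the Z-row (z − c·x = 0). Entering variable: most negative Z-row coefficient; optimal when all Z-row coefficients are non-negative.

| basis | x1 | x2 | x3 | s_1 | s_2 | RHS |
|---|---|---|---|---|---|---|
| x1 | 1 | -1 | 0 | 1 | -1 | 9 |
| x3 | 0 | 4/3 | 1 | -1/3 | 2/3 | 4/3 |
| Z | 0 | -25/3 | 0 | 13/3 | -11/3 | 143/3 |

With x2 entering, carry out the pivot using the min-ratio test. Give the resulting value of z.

Ratio test on column x2 — row 1: entry -1 ≤ 0; row 2: (4/3)/(4/3) = 1. Minimum is 1 at row 2 (x3 leaves); pivot element 4/3.
Pivot on row 2; the Z-row RHS becomes 143/3 − (-25/3)·1 = 56.

56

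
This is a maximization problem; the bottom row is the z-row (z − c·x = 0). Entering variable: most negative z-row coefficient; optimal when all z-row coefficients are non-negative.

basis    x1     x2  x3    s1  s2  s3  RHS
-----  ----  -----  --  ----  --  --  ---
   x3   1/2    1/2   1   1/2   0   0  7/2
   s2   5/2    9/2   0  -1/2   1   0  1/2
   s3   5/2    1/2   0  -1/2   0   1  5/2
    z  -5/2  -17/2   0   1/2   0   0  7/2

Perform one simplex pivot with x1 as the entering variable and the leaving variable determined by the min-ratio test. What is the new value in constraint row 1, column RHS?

Ratio test on column x1 — row 1: (7/2)/(1/2) = 7; row 2: (1/2)/(5/2) = 1/5; row 3: (5/2)/(5/2) = 1. Minimum is 1/5 at row 2 (s2 leaves); pivot element 5/2.
Divide row 2 by 5/2; eliminate column x1 from the other rows.
Row 1 update in column RHS: 7/2 − (1/2)·(1/5) = 17/5.

17/5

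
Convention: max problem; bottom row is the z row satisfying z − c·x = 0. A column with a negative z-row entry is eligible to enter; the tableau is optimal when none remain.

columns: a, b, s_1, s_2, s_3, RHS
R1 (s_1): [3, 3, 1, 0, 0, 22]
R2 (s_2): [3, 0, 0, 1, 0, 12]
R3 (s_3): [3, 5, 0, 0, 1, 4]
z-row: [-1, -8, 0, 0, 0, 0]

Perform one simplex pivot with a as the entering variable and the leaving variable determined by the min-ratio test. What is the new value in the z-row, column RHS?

Ratio test on column a — row 1: 22/3 = 22/3; row 2: 12/3 = 4; row 3: 4/3 = 4/3. Minimum is 4/3 at row 3 (s_3 leaves); pivot element 3.
Divide row 3 by 3; eliminate column a from the other rows.
z-row update in column RHS: 0 − (-1)·(4/3) = 4/3.

4/3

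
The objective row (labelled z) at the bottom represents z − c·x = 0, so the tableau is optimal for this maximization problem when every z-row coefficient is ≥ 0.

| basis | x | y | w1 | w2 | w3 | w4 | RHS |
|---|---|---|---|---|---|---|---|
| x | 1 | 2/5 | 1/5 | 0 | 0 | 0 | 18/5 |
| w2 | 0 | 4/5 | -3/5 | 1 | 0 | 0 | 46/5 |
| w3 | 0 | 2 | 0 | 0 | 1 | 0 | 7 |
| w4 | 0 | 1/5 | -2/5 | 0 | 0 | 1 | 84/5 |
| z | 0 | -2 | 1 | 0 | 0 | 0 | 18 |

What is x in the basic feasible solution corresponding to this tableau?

18/5

x is basic (row 1); its value is the RHS of that row, 18/5.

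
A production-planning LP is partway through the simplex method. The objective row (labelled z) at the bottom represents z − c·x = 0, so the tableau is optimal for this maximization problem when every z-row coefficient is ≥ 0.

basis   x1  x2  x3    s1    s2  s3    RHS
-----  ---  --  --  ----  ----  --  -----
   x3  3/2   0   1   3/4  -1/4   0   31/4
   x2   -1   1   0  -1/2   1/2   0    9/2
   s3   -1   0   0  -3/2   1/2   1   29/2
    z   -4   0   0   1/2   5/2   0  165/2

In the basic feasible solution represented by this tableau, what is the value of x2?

x2 is basic (row 2); its value is the RHS of that row, 9/2.

9/2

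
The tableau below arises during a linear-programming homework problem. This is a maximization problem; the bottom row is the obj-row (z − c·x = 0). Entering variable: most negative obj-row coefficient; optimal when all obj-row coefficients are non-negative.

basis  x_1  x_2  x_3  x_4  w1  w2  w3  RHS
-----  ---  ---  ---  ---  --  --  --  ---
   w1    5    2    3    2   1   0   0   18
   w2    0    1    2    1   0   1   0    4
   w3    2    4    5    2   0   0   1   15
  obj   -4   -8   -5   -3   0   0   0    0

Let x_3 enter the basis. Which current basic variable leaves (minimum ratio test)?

w2

Column x_3 entries and ratios — w1: 18/3 = 6; w2: 4/2 = 2; w3: 15/5 = 3.
Smallest ratio is 2 in the row of w2, so w2 leaves.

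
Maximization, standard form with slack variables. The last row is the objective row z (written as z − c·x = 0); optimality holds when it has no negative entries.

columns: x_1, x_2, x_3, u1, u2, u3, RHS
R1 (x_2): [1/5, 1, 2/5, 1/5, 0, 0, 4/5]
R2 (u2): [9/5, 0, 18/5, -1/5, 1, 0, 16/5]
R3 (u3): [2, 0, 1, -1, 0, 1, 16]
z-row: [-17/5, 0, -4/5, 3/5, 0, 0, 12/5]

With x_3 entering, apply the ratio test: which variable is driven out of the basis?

Column x_3 entries and ratios — x_2: (4/5)/(2/5) = 2; u2: (16/5)/(18/5) = 8/9; u3: 16/1 = 16.
Smallest ratio is 8/9 in the row of u2, so u2 leaves.

u2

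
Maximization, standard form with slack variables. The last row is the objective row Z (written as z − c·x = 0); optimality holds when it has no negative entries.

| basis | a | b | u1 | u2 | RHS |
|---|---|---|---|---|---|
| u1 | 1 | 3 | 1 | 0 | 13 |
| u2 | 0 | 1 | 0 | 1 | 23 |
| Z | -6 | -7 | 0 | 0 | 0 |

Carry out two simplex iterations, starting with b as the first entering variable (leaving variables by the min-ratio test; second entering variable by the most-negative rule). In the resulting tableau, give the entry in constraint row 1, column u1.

Ratio test on column b — row 1: 13/3 = 13/3; row 2: 23/1 = 23. Minimum is 13/3 at row 1 (u1 leaves); pivot element 3.
Divide row 1 by 3; eliminate column b from the other rows.
Second iteration: most negative Z-row entry is -11/3 in column a, so a enters.
Ratio test on column a — row 1: (13/3)/(1/3) = 13; row 2: entry -1/3 ≤ 0. Minimum is 13 at row 1 (b leaves); pivot element 1/3.
Divide row 1 by 1/3; eliminate column a from the other rows.
After both pivots, the entry at constraint row 1, column u1 is 1.

1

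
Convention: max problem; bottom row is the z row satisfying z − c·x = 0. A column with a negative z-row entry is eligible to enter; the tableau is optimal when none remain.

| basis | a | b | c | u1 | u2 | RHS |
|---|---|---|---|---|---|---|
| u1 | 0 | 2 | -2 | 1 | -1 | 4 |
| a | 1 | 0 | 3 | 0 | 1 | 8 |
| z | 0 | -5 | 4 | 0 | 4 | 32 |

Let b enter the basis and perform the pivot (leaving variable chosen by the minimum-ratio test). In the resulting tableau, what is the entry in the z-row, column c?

-1

Ratio test on column b — row 1: 4/2 = 2; row 2: entry 0 ≤ 0. Minimum is 2 at row 1 (u1 leaves); pivot element 2.
Divide row 1 by 2; eliminate column b from the other rows.
z-row update in column c: 4 − (-5)·(-1) = -1.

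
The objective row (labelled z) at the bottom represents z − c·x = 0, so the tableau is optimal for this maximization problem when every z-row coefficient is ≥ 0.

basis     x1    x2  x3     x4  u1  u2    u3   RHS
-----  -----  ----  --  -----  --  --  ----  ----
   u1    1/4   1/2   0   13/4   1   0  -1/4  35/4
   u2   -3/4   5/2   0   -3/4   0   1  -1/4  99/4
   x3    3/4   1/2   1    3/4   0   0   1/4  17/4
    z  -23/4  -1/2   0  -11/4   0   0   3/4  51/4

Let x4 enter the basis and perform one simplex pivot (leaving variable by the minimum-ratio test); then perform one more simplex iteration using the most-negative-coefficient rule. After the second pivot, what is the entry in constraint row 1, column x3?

Ratio test on column x4 — row 1: (35/4)/(13/4) = 35/13; row 2: entry -3/4 ≤ 0; row 3: (17/4)/(3/4) = 17/3. Minimum is 35/13 at row 1 (u1 leaves); pivot element 13/4.
Divide row 1 by 13/4; eliminate column x4 from the other rows.
Second iteration: most negative z-row entry is -72/13 in column x1, so x1 enters.
Ratio test on column x1 — row 1: (35/13)/(1/13) = 35; row 2: entry -9/13 ≤ 0; row 3: (29/13)/(9/13) = 29/9. Minimum is 29/9 at row 3 (x3 leaves); pivot element 9/13.
Divide row 3 by 9/13; eliminate column x1 from the other rows.
After both pivots, the entry at constraint row 1, column x3 is -1/9.

-1/9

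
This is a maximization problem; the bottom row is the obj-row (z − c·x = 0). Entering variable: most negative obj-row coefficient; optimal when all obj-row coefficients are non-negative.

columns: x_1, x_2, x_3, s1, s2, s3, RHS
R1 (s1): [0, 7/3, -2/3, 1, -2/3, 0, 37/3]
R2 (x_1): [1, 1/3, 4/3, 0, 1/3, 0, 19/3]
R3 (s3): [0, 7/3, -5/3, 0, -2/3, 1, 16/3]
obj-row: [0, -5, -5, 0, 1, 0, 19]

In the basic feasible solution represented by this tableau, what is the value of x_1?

x_1 is basic (row 2); its value is the RHS of that row, 19/3.

19/3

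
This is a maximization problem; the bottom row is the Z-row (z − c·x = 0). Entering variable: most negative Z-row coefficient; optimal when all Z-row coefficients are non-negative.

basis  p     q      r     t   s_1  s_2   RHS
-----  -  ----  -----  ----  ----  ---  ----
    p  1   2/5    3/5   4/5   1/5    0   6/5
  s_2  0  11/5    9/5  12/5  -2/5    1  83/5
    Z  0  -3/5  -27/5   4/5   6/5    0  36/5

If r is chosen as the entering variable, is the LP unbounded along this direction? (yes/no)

no

Column r has positive entries in row(s) 1, 2, so the ratio test bounds it — not unbounded.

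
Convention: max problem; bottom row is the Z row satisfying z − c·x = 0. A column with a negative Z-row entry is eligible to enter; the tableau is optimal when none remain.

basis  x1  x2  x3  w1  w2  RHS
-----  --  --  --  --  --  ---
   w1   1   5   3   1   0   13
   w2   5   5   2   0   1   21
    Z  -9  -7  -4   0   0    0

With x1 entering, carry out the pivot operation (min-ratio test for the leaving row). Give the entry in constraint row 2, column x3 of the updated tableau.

Ratio test on column x1 — row 1: 13/1 = 13; row 2: 21/5 = 21/5. Minimum is 21/5 at row 2 (w2 leaves); pivot element 5.
Divide row 2 by 5; eliminate column x1 from the other rows.
In the new row 2, the x3 entry is the old entry divided by the pivot: 2/5 = 2/5.

2/5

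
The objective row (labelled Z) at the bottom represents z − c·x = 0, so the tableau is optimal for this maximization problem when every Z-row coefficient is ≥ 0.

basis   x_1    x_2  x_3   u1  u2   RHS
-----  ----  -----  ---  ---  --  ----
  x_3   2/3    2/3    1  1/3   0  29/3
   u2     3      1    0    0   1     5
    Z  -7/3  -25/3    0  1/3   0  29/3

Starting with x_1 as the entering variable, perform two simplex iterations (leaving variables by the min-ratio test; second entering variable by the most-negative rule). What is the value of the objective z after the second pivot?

Ratio test on column x_1 — row 1: (29/3)/(2/3) = 29/2; row 2: 5/3 = 5/3. Minimum is 5/3 at row 2 (u2 leaves); pivot element 3.
Pivot on row 2; the Z-row RHS becomes 29/3 − (-7/3)·(5/3) = 122/9.
Next entering variable (most negative Z-row entry -68/9): x_2.
Ratio test on column x_2 — row 1: (77/9)/(4/9) = 77/4; row 2: (5/3)/(1/3) = 5. Minimum is 5 at row 2 (x_1 leaves); pivot element 1/3.
After the second pivot the Z-row RHS is 122/9 − (-68/9)·5 = 154/3.

154/3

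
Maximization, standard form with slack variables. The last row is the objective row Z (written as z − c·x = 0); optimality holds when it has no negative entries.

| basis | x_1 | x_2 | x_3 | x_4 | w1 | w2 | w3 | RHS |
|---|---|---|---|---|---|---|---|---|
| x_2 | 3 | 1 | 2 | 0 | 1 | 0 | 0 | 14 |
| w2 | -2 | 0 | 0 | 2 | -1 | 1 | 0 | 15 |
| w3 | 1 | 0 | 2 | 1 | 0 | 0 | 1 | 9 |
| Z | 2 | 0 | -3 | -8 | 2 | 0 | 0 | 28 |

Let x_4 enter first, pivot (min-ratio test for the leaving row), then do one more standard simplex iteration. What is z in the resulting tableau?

185/2

Ratio test on column x_4 — row 1: entry 0 ≤ 0; row 2: 15/2 = 15/2; row 3: 9/1 = 9. Minimum is 15/2 at row 2 (w2 leaves); pivot element 2.
Pivot on row 2; the Z-row RHS becomes 28 − (-8)·(15/2) = 88.
Next entering variable (most negative Z-row entry -6): x_1.
Ratio test on column x_1 — row 1: 14/3 = 14/3; row 2: entry -1 ≤ 0; row 3: (3/2)/2 = 3/4. Minimum is 3/4 at row 3 (w3 leaves); pivot element 2.
After the second pivot the Z-row RHS is 88 − (-6)·(3/4) = 185/2.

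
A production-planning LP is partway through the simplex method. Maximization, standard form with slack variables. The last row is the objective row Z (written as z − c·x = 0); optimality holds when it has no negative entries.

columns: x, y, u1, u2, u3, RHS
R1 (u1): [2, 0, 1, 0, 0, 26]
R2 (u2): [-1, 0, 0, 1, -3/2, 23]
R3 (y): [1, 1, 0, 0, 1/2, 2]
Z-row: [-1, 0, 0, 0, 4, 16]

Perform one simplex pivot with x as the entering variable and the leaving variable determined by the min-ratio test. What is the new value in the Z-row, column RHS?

18

Ratio test on column x — row 1: 26/2 = 13; row 2: entry -1 ≤ 0; row 3: 2/1 = 2. Minimum is 2 at row 3 (y leaves); pivot element 1.
Divide row 3 by 1; eliminate column x from the other rows.
Z-row update in column RHS: 16 − (-1)·2 = 18.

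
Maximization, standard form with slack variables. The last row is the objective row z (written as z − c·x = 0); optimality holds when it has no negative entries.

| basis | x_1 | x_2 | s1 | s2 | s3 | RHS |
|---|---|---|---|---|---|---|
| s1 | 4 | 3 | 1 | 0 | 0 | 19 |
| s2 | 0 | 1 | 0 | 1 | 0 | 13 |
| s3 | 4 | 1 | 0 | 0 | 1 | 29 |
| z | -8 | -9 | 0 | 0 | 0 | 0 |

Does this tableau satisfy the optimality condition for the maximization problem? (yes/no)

The z-row has a negative entry -9 in column x_2, so it is not optimal.

no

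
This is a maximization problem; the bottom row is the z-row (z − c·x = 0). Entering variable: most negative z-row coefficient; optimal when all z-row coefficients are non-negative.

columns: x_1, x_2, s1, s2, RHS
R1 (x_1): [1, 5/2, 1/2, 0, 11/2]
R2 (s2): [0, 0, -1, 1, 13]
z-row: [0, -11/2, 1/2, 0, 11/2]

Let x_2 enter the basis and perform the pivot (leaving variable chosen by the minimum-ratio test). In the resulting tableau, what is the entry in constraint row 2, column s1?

-1

Ratio test on column x_2 — row 1: (11/2)/(5/2) = 11/5; row 2: entry 0 ≤ 0. Minimum is 11/5 at row 1 (x_1 leaves); pivot element 5/2.
Divide row 1 by 5/2; eliminate column x_2 from the other rows.
Row 2 update in column s1: -1 − 0·(1/5) = -1.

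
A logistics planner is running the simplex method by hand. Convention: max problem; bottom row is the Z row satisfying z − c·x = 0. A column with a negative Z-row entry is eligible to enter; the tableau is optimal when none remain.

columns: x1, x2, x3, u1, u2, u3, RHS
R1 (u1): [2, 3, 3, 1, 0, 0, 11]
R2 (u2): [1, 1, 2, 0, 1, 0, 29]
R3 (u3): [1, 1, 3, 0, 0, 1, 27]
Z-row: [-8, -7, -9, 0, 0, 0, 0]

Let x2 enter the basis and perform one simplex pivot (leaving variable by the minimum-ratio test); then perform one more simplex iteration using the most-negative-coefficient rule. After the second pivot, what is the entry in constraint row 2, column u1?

-1/2

Ratio test on column x2 — row 1: 11/3 = 11/3; row 2: 29/1 = 29; row 3: 27/1 = 27. Minimum is 11/3 at row 1 (u1 leaves); pivot element 3.
Divide row 1 by 3; eliminate column x2 from the other rows.
Second iteration: most negative Z-row entry is -10/3 in column x1, so x1 enters.
Ratio test on column x1 — row 1: (11/3)/(2/3) = 11/2; row 2: (76/3)/(1/3) = 76; row 3: (70/3)/(1/3) = 70. Minimum is 11/2 at row 1 (x2 leaves); pivot element 2/3.
Divide row 1 by 2/3; eliminate column x1 from the other rows.
After both pivots, the entry at constraint row 2, column u1 is -1/2.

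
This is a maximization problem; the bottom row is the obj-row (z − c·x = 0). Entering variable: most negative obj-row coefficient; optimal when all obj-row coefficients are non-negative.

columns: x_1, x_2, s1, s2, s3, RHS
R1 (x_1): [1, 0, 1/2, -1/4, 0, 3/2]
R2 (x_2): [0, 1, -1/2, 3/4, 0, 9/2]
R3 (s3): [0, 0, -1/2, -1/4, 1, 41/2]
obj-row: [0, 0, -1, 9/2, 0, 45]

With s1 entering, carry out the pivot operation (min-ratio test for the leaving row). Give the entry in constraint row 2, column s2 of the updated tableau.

Ratio test on column s1 — row 1: (3/2)/(1/2) = 3; row 2: entry -1/2 ≤ 0; row 3: entry -1/2 ≤ 0. Minimum is 3 at row 1 (x_1 leaves); pivot element 1/2.
Divide row 1 by 1/2; eliminate column s1 from the other rows.
Row 2 update in column s2: 3/4 − (-1/2)·(-1/2) = 1/2.

1/2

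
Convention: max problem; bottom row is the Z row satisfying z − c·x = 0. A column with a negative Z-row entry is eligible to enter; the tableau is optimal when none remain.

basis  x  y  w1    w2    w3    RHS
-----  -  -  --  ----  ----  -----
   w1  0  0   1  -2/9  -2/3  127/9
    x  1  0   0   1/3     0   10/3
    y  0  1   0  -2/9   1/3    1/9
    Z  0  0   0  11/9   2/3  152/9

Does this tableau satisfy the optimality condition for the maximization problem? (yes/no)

yes

Every Z-row coefficient is ≥ 0, so the tableau is optimal.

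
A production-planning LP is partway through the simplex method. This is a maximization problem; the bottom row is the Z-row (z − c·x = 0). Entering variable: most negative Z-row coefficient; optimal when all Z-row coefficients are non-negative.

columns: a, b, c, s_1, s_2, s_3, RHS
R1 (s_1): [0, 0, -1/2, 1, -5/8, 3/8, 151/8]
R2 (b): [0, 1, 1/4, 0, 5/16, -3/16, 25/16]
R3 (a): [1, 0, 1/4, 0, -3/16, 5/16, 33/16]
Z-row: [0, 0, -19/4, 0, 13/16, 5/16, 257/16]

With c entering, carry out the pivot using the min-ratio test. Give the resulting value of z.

Ratio test on column c — row 1: entry -1/2 ≤ 0; row 2: (25/16)/(1/4) = 25/4; row 3: (33/16)/(1/4) = 33/4. Minimum is 25/4 at row 2 (b leaves); pivot element 1/4.
Pivot on row 2; the Z-row RHS becomes 257/16 − (-19/4)·(25/4) = 183/4.

183/4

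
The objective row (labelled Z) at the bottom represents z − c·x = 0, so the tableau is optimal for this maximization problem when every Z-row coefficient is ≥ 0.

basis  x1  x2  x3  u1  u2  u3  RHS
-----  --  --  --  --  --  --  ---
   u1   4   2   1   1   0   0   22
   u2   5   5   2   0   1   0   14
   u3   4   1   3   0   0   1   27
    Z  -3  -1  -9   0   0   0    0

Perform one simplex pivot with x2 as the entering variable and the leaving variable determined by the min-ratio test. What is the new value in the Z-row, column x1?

Ratio test on column x2 — row 1: 22/2 = 11; row 2: 14/5 = 14/5; row 3: 27/1 = 27. Minimum is 14/5 at row 2 (u2 leaves); pivot element 5.
Divide row 2 by 5; eliminate column x2 from the other rows.
Z-row update in column x1: -3 − (-1)·1 = -2.

-2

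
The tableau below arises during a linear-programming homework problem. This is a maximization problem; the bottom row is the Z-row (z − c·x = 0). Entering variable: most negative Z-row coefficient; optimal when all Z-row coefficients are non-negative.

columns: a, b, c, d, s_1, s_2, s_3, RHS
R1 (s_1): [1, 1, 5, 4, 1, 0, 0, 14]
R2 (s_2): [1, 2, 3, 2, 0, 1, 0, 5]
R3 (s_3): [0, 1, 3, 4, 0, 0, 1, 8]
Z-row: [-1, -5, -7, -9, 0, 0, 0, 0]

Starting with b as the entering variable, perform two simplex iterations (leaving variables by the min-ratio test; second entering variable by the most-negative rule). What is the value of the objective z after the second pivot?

119/6

Ratio test on column b — row 1: 14/1 = 14; row 2: 5/2 = 5/2; row 3: 8/1 = 8. Minimum is 5/2 at row 2 (s_2 leaves); pivot element 2.
Pivot on row 2; the Z-row RHS becomes 0 − (-5)·(5/2) = 25/2.
Next entering variable (most negative Z-row entry -4): d.
Ratio test on column d — row 1: (23/2)/3 = 23/6; row 2: (5/2)/1 = 5/2; row 3: (11/2)/3 = 11/6. Minimum is 11/6 at row 3 (s_3 leaves); pivot element 3.
After the second pivot the Z-row RHS is 25/2 − (-4)·(11/6) = 119/6.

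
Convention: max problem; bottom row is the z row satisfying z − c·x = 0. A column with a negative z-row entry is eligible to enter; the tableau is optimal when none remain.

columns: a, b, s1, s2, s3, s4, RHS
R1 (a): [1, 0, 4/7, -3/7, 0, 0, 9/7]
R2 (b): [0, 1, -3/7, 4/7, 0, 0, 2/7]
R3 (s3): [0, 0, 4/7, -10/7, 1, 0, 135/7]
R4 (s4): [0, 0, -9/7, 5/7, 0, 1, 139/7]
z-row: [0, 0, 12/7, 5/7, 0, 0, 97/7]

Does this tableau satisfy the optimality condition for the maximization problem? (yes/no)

yes

Every z-row coefficient is ≥ 0, so the tableau is optimal.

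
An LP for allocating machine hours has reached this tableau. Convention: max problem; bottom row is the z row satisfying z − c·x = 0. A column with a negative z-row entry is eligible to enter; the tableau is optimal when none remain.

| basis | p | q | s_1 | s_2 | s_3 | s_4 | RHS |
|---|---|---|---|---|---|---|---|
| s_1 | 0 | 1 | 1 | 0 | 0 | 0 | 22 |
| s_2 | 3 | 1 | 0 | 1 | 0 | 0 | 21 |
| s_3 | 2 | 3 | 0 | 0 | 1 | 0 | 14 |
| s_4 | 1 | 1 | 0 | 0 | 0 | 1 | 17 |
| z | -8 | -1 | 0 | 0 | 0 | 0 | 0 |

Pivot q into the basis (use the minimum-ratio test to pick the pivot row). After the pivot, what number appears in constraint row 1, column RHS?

Ratio test on column q — row 1: 22/1 = 22; row 2: 21/1 = 21; row 3: 14/3 = 14/3; row 4: 17/1 = 17. Minimum is 14/3 at row 3 (s_3 leaves); pivot element 3.
Divide row 3 by 3; eliminate column q from the other rows.
Row 1 update in column RHS: 22 − 1·(14/3) = 52/3.

52/3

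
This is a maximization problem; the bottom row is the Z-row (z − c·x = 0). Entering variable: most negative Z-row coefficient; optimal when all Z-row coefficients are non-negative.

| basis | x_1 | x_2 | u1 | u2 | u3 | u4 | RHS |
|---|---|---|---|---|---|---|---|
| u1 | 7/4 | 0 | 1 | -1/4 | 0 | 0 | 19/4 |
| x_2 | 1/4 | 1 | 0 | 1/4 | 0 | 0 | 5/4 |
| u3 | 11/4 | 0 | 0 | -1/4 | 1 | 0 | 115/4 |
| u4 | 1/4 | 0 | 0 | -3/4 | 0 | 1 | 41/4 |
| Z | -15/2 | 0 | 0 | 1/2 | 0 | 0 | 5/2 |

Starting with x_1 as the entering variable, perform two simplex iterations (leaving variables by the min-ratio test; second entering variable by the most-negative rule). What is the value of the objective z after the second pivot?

24

Ratio test on column x_1 — row 1: (19/4)/(7/4) = 19/7; row 2: (5/4)/(1/4) = 5; row 3: (115/4)/(11/4) = 115/11; row 4: (41/4)/(1/4) = 41. Minimum is 19/7 at row 1 (u1 leaves); pivot element 7/4.
Pivot on row 1; the Z-row RHS becomes 5/2 − (-15/2)·(19/7) = 160/7.
Next entering variable (most negative Z-row entry -4/7): u2.
Ratio test on column u2 — row 1: entry -1/7 ≤ 0; row 2: (4/7)/(2/7) = 2; row 3: (149/7)/(1/7) = 149; row 4: entry -5/7 ≤ 0. Minimum is 2 at row 2 (x_2 leaves); pivot element 2/7.
After the second pivot the Z-row RHS is 160/7 − (-4/7)·2 = 24.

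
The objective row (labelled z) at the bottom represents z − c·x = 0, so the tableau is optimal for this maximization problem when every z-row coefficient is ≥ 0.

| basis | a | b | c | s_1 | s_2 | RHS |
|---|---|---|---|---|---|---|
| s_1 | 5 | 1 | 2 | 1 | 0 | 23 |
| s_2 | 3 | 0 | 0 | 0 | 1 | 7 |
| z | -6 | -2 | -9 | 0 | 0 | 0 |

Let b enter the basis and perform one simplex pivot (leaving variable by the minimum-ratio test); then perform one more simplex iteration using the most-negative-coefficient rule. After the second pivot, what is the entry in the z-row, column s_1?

Ratio test on column b — row 1: 23/1 = 23; row 2: entry 0 ≤ 0. Minimum is 23 at row 1 (s_1 leaves); pivot element 1.
Divide row 1 by 1; eliminate column b from the other rows.
Second iteration: most negative z-row entry is -5 in column c, so c enters.
Ratio test on column c — row 1: 23/2 = 23/2; row 2: entry 0 ≤ 0. Minimum is 23/2 at row 1 (b leaves); pivot element 2.
Divide row 1 by 2; eliminate column c from the other rows.
After both pivots, the entry at the z-row, column s_1 is 9/2.

9/2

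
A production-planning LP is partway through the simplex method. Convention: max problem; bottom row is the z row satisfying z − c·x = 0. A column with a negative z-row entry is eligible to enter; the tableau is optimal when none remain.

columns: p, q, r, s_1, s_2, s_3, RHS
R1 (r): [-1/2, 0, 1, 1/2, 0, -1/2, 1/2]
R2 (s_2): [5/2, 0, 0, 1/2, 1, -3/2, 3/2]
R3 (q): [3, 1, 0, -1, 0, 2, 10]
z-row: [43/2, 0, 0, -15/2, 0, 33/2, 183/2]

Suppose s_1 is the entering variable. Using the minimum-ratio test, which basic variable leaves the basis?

r

Column s_1 entries and ratios — r: (1/2)/(1/2) = 1; s_2: (3/2)/(1/2) = 3; q: -1 ≤ 0, skip.
Smallest ratio is 1 in the row of r, so r leaves.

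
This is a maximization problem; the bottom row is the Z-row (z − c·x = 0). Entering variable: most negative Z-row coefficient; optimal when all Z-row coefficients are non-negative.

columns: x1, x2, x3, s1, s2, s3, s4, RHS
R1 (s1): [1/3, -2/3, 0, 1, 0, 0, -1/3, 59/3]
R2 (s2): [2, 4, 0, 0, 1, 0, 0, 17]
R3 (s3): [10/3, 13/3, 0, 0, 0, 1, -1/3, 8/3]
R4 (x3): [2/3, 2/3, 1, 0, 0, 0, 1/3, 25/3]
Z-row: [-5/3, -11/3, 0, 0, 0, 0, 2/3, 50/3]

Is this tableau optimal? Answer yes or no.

no

The Z-row has a negative entry -11/3 in column x2, so it is not optimal.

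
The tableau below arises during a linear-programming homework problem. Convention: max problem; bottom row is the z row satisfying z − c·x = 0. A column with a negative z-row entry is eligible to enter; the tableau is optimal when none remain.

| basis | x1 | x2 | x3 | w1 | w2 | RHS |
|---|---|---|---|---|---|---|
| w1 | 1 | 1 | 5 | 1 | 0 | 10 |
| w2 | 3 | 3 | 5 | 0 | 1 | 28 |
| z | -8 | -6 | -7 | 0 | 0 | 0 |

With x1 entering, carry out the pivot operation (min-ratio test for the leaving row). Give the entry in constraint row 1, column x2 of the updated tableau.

0

Ratio test on column x1 — row 1: 10/1 = 10; row 2: 28/3 = 28/3. Minimum is 28/3 at row 2 (w2 leaves); pivot element 3.
Divide row 2 by 3; eliminate column x1 from the other rows.
Row 1 update in column x2: 1 − 1·1 = 0.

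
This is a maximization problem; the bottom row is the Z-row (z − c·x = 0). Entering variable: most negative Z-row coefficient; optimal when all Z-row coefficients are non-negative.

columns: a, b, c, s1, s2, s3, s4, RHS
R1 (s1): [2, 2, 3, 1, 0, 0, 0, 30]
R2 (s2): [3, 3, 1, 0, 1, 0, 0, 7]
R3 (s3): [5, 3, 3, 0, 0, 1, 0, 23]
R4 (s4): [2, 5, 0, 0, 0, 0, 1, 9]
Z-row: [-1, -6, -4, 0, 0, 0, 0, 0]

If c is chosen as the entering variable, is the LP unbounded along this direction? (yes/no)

Column c has positive entries in row(s) 1, 2, 3, so the ratio test bounds it — not unbounded.

no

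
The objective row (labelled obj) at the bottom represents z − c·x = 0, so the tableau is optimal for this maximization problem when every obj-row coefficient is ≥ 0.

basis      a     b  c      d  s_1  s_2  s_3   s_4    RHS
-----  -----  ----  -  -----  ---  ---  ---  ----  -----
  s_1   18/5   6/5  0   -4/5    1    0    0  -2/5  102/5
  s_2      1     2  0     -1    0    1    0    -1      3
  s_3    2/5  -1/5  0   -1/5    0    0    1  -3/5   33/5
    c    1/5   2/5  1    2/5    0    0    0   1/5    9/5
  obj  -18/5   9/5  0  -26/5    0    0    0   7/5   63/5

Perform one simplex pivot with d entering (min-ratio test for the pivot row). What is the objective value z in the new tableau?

36

Ratio test on column d — row 1: entry -4/5 ≤ 0; row 2: entry -1 ≤ 0; row 3: entry -1/5 ≤ 0; row 4: (9/5)/(2/5) = 9/2. Minimum is 9/2 at row 4 (c leaves); pivot element 2/5.
Pivot on row 4; the obj-row RHS becomes 63/5 − (-26/5)·(9/2) = 36.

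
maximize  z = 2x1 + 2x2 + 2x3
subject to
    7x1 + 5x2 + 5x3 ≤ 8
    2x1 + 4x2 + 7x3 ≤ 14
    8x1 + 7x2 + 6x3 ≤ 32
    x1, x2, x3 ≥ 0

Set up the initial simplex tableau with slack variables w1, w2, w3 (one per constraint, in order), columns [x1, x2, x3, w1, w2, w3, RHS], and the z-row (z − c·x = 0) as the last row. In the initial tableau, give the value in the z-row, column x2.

-2

The z-row carries the negated objective coefficients: the x2 entry is -2.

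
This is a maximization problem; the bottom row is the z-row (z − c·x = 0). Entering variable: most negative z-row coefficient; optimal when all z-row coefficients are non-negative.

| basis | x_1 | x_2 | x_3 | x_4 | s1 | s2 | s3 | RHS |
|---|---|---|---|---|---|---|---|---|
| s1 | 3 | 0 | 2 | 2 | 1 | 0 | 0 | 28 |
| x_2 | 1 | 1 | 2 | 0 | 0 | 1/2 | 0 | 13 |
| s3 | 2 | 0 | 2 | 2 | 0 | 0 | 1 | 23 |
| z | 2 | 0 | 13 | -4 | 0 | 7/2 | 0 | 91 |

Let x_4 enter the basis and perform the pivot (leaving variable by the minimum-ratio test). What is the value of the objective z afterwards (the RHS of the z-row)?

137

Ratio test on column x_4 — row 1: 28/2 = 14; row 2: entry 0 ≤ 0; row 3: 23/2 = 23/2. Minimum is 23/2 at row 3 (s3 leaves); pivot element 2.
Pivot on row 3; the z-row RHS becomes 91 − (-4)·(23/2) = 137.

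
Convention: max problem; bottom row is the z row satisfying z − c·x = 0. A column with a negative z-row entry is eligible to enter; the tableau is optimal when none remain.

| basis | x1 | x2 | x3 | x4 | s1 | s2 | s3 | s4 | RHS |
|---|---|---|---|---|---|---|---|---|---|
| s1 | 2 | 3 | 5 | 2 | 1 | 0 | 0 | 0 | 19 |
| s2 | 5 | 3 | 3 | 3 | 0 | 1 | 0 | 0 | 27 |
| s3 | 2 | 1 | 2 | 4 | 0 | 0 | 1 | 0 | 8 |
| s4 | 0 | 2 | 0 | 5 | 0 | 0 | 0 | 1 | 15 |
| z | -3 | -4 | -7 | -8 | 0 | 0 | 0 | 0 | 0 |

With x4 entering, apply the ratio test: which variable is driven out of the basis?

Column x4 entries and ratios — s1: 19/2 = 19/2; s2: 27/3 = 9; s3: 8/4 = 2; s4: 15/5 = 3.
Smallest ratio is 2 in the row of s3, so s3 leaves.

s3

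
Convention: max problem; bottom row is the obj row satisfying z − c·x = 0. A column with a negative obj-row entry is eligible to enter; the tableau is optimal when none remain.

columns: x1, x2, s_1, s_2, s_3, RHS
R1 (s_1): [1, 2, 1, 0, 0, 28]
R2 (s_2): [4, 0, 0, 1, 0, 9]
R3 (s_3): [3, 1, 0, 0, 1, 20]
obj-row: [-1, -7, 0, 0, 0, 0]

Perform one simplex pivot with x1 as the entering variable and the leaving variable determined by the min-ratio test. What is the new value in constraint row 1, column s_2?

-1/4

Ratio test on column x1 — row 1: 28/1 = 28; row 2: 9/4 = 9/4; row 3: 20/3 = 20/3. Minimum is 9/4 at row 2 (s_2 leaves); pivot element 4.
Divide row 2 by 4; eliminate column x1 from the other rows.
Row 1 update in column s_2: 0 − 1·(1/4) = -1/4.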